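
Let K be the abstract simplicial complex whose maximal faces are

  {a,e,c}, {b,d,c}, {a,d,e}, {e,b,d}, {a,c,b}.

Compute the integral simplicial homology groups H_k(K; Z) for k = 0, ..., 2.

H_0 ≅ Z,  H_1 ≅ Z,  H_2 = 0.

Take the total order a < b < c < d < e on the vertex set. Then K (dimension 2) consists of the simplices:

  0-simplices (5): a, b, c, d, e
  1-simplices (10): ab, ac, ad, ae, bc, bd, be, cd, ce, de
  2-simplices (5): abc, ace, ade, bcd, bde

giving chain groups C_0 ≅ Z^5, C_1 ≅ Z^10, C_2 ≅ Z^5.

Boundary ∂_1: C_1 → C_0 sends each edge [p,q] (with p < q) to q − p. For instance
  ∂ac = c − a.
The 5×10 boundary matrix has rank 4 and Smith normal form diag(1,1,1,1).

Boundary ∂_2: C_2 → C_1 sends each 2-simplex [p,q,r] to [q,r] − [p,r] + [p,q]. For instance
  ∂bcd = cd − bd + bc,
  ∂ade = de − ae + ad.
The 10×5 boundary matrix has rank 5 and Smith normal form diag(1,1,1,1,1).

From H_k ≅ ker(∂_k) / im(∂_{k+1}) we obtain:

  H_0: rank C_0 − rank ∂_1 = 5 − 4 = 1, and the invariant factors of ∂_1 are all 1, so H_0 ≅ Z.
  H_1: rank ker ∂_1 − rank ∂_2 = (10 − 4) − 5 = 1, and the invariant factors of ∂_2 are all 1, so H_1 ≅ Z.
  H_2: rank ker ∂_2 − rank ∂_3 = (5 − 5) − 0 = 0, and there is no ∂_3, so H_2 ≅ 0.

As a check, the Euler characteristic is 5 − 10 + 5 = 0, which agrees with 1 − 1 + 0 = 0.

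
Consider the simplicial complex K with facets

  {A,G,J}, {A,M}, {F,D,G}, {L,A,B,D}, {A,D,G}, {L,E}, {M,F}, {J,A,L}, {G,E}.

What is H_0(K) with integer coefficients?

H_0 = Z.

Fix the vertex order A < B < D < E < F < G < J < L < M and write every simplex with vertices in increasing order. Then dim K = 3 and the simplices of K are:

  0-simplices (9): A, B, D, E, F, G, J, L, M
  1-simplices (17): AB, AD, AG, AJ, AL, AM, BD, BL, DF, DG, DL, EG, EL, FG, FM, GJ, JL
  2-simplices (8): ABD, ABL, ADG, ADL, AGJ, AJL, BDL, DFG
  3-simplices (1): ABDL

Hence C_0 ≅ Z^9, C_1 ≅ Z^17, C_2 ≅ Z^8, C_3 ≅ Z^1.

Boundary ∂_1: C_1 → C_0 sends each edge [p,q] (with p < q) to q − p.
As a 9×17 matrix over Z this has rank 8, with invariant factors (1,1,1,1,1,1,1,1).

The boundary map ∂_2: C_2 → C_1 acts by ∂[p,q,r] = [q,r] − [p,r] + [p,q]. For instance
  ∂ADL = DL − AL + AD,
  ∂AJL = JL − AL + AJ.
This gives a 17×8 integer matrix of rank 7; reducing to Smith normal form yields diagonal entries (1,1,1,1,1,1,1).

The boundary map ∂_3: C_3 → C_2 sends each 3-simplex σ to the alternating sum Σ_i (−1)^i (σ with its i-th vertex removed). For instance
  ∂ABDL = BDL − ADL + ABL − ABD.
As a 8×1 matrix over Z this has rank 1, with invariant factors (1).

Reading off H_k = ker ∂_k / im ∂_{k+1}:

  H_0: rank C_0 − rank ∂_1 = 9 − 8 = 1, and the invariant factors of ∂_1 are all 1, so H_0 ≅ Z.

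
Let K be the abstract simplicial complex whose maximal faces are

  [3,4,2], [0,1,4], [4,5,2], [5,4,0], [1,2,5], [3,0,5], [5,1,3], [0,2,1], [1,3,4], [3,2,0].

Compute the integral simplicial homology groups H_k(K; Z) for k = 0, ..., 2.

Fix the vertex order 0 < 1 < 2 < 3 < 4 < 5 and write every simplex with vertices in increasing order. Then dim K = 2 and the simplices of K are:

  0-simplices (6): [0], [1], [2], [3], [4], [5]
  1-simplices (15): [0,1], [0,2], [0,3], [0,4], [0,5], [1,2], [1,3], [1,4], [1,5], [2,3], [2,4], [2,5], [3,4], [3,5], [4,5]
  2-simplices (10): [0,1,2], [0,1,4], [0,2,3], [0,3,5], [0,4,5], [1,2,5], [1,3,4], [1,3,5], [2,3,4], [2,4,5]

Hence C_0 ≅ Z^6, C_1 ≅ Z^15, C_2 ≅ Z^10.

The boundary map ∂_1: C_1 → C_0 sends each edge [p,q] (with p < q) to q − p.
As a 6×15 matrix over Z this has rank 5, with invariant factors (1,1,1,1,1).

The boundary map ∂_2: C_2 → C_1 acts by ∂[p,q,r] = [q,r] − [p,r] + [p,q]. For instance
  ∂[0,4,5] = [4,5] − [0,5] + [0,4],
  ∂[1,3,4] = [3,4] − [1,4] + [1,3].
This gives a 15×10 integer matrix of rank 10; reducing to Smith normal form yields diagonal entries (1,1,1,1,1,1,1,1,1,2).

Computing H_k = (kernel of ∂_k) / (image of ∂_{k+1}):

  H_0: rank C_0 − rank ∂_1 = 6 − 5 = 1, and the invariant factors of ∂_1 are all 1, so H_0 = Z.
  H_1: rank ker ∂_1 − rank ∂_2 = (15 − 5) − 10 = 0, and ∂_2 has invariant factor 2 > 1, so H_1 = Z_2.
  H_2: rank ker ∂_2 − rank ∂_3 = (10 − 10) − 0 = 0, and there is no ∂_3, so H_2 = 0.

As a check, the Euler characteristic is 6 − 15 + 10 = 1, which agrees with 1 − 0 + 0 = 1.

H_0 = Z,  H_1 = Z_2,  H_2 = 0.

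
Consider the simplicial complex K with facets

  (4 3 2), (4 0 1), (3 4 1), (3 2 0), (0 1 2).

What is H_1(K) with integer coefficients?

H_1 = Z.

Fix the vertex order 0 < 1 < 2 < 3 < 4 and write every simplex with vertices in increasing order. Then dim K = 2 and the simplices of K are:

  0-simplices (5): [0], [1], [2], [3], [4]
  1-simplices (10): [0,1], [0,2], [0,3], [0,4], [1,2], [1,3], [1,4], [2,3], [2,4], [3,4]
  2-simplices (5): [0,1,2], [0,1,4], [0,2,3], [1,3,4], [2,3,4]

Hence C_0 ≅ Z^5, C_1 ≅ Z^10, C_2 ≅ Z^5.

∂_1: C_1 → C_0 sends each edge [p,q] (with p < q) to q − p. For instance
  ∂[1,4] = [4] − [1].
The 5×10 boundary matrix has rank 4 and Smith normal form diag(1,1,1,1).

∂_2: C_2 → C_1 acts by ∂[p,q,r] = [q,r] − [p,r] + [p,q]. For instance
  ∂[1,3,4] = [3,4] − [1,4] + [1,3],
  ∂[2,3,4] = [3,4] − [2,4] + [2,3].
This gives a 10×5 integer matrix of rank 5; reducing to Smith normal form yields diagonal entries (1,1,1,1,1).

From H_k ≅ ker(∂_k) / im(∂_{k+1}) we obtain:

  H_1: rank ker ∂_1 − rank ∂_2 = (10 − 4) − 5 = 1, and the invariant factors of ∂_2 are all 1, so H_1 = Z.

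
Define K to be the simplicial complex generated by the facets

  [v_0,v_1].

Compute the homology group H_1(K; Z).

H_1 ≅ 0.

Fix the vertex order v_0 < v_1 and write every simplex with vertices in increasing order. Then dim K = 1 and the simplices of K are:

  0-simplices (2): [v_0], [v_1]
  1-simplices (1): [v_0,v_1]

giving chain groups C_0 ≅ Z^2, C_1 ≅ Z^1.

Boundary ∂_1: C_1 → C_0 maps an edge to its endpoints' difference, ∂[p,q] = q − p. For instance
  ∂[v_0,v_1] = [v_1] − [v_0].
This gives a 2×1 integer matrix of rank 1; reducing to Smith normal form yields diagonal entries (1).

Now H_k = ker ∂_k / im ∂_{k+1}, so:

  H_1: rank ker ∂_1 − rank ∂_2 = (1 − 1) − 0 = 0, and there is no ∂_2, so H_1 = 0.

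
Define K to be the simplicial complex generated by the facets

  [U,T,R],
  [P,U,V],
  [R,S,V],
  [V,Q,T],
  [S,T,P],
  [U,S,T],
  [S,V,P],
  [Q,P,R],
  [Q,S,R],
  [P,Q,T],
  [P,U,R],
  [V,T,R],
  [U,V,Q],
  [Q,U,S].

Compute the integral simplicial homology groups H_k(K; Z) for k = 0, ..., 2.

Fix the vertex order P < Q < R < S < T < U < V and write every simplex with vertices in increasing order. Then dim K = 2 and the simplices of K are:

  0-simplices (7): P, Q, R, S, T, U, V
  1-simplices (21): PQ, PR, PS, PT, PU, PV, QR, QS, QT, QU, QV, RS, RT, RU, RV, ST, SU, SV, TU, TV, UV
  2-simplices (14): PQR, PQT, PRU, PST, PSV, PUV, QRS, QSU, QTV, QUV, RSV, RTU, RTV, STU

Hence C_0 ≅ Z^7, C_1 ≅ Z^21, C_2 ≅ Z^14.

The boundary map ∂_1: C_1 → C_0 maps an edge to its endpoints' difference, ∂[p,q] = q − p. For instance
  ∂PR = R − P.
The resulting 7×21 matrix has rank 6, and its Smith normal form has invariant factors (1,1,1,1,1,1).

Boundary ∂_2: C_2 → C_1 sends each 2-simplex [p,q,r] to [q,r] − [p,r] + [p,q]. For instance
  ∂PQR = QR − PR + PQ,
  ∂STU = TU − SU + ST.
The 21×14 boundary matrix has rank 13 and Smith normal form diag(1,1,1,1,1,1,1,1,1,1,1,1,1).

Now H_k = ker ∂_k / im ∂_{k+1}, so:

  H_0: rank C_0 − rank ∂_1 = 7 − 6 = 1, and the invariant factors of ∂_1 are all 1, so H_0 ≅ Z.
  H_1: rank ker ∂_1 − rank ∂_2 = (21 − 6) − 13 = 2, and the invariant factors of ∂_2 are all 1, so H_1 ≅ Z^2.
  H_2: rank ker ∂_2 − rank ∂_3 = (14 − 13) − 0 = 1, and there is no ∂_3, so H_2 ≅ Z.

As a check, the Euler characteristic is 7 − 21 + 14 = 0, which agrees with 1 − 2 + 1 = 0.

H_0 ≅ Z,  H_1 ≅ Z^2,  H_2 ≅ Z.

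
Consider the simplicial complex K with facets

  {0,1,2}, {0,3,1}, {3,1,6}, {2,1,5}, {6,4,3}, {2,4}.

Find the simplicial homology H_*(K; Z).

We work with the vertex ordering 0 < 1 < 2 < 3 < 4 < 5 < 6. The simplices of K, each written with vertices in increasing order, are:

  0-simplices (7): [0], [1], [2], [3], [4], [5], [6]
  1-simplices (12): [0,1], [0,2], [0,3], [1,2], [1,3], [1,5], [1,6], [2,4], [2,5], [3,4], [3,6], [4,6]
  2-simplices (5): [0,1,2], [0,1,3], [1,2,5], [1,3,6], [3,4,6]

Hence C_0 ≅ Z^7, C_1 ≅ Z^12, C_2 ≅ Z^5.

Boundary ∂_1: C_1 → C_0 is given by ∂[p,q] = [q] − [p]. For instance
  ∂[2,4] = [4] − [2].
The resulting 7×12 matrix has rank 6, and its Smith normal form has invariant factors (1,1,1,1,1,1).

∂_2: C_2 → C_1 sends each 2-simplex [p,q,r] to [q,r] − [p,r] + [p,q]. For instance
  ∂[0,1,3] = [1,3] − [0,3] + [0,1],
  ∂[1,2,5] = [2,5] − [1,5] + [1,2].
This gives a 12×5 integer matrix of rank 5; reducing to Smith normal form yields diagonal entries (1,1,1,1,1).

From H_k ≅ ker(∂_k) / im(∂_{k+1}) we obtain:

  H_0: rank C_0 − rank ∂_1 = 7 − 6 = 1, and the invariant factors of ∂_1 are all 1, so H_0 = Z.
  H_1: rank ker ∂_1 − rank ∂_2 = (12 − 6) − 5 = 1, and the invariant factors of ∂_2 are all 1, so H_1 = Z.
  H_2: rank ker ∂_2 − rank ∂_3 = (5 − 5) − 0 = 0, and there is no ∂_3, so H_2 = 0.

As a check, the Euler characteristic is 7 − 12 + 5 = 0, which agrees with 1 − 1 + 0 = 0.

H_0 = Z,  H_1 = Z,  H_2 = 0.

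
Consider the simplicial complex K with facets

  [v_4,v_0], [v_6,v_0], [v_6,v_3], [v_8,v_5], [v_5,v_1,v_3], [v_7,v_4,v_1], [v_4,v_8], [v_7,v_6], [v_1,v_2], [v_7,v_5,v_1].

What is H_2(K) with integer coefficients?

Fix the vertex order v_0 < v_1 < v_2 < v_3 < v_4 < v_5 < v_6 < v_7 < v_8 and write every simplex with vertices in increasing order. Then dim K = 2 and the simplices of K are:

  0-simplices (9): [v_0], [v_1], [v_2], [v_3], [v_4], [v_5], [v_6], [v_7], [v_8]
  1-simplices (14): [v_0,v_4], [v_0,v_6], [v_1,v_2], [v_1,v_3], [v_1,v_4], [v_1,v_5], [v_1,v_7], [v_3,v_5], [v_3,v_6], [v_4,v_7], [v_4,v_8], [v_5,v_7], [v_5,v_8], [v_6,v_7]
  2-simplices (3): [v_1,v_3,v_5], [v_1,v_4,v_7], [v_1,v_5,v_7]

so the chain groups are C_0 ≅ Z^9, C_1 ≅ Z^14, C_2 ≅ Z^3.

Boundary ∂_1: C_1 → C_0 sends each edge [p,q] (with p < q) to q − p. For instance
  ∂[v_5,v_8] = [v_8] − [v_5].
The 9×14 boundary matrix has rank 8 and Smith normal form diag(1,1,1,1,1,1,1,1).

∂_2: C_2 → C_1 acts by ∂[p,q,r] = [q,r] − [p,r] + [p,q]. For instance
  ∂[v_1,v_3,v_5] = [v_3,v_5] − [v_1,v_5] + [v_1,v_3],
  ∂[v_1,v_4,v_7] = [v_4,v_7] − [v_1,v_7] + [v_1,v_4].
As a 14×3 matrix over Z this has rank 3, with invariant factors (1,1,1).

Reading off H_k = ker ∂_k / im ∂_{k+1}:

  H_2: rank ker ∂_2 − rank ∂_3 = (3 − 3) − 0 = 0, and there is no ∂_3, so H_2 ≅ 0.

H_2 ≅ 0.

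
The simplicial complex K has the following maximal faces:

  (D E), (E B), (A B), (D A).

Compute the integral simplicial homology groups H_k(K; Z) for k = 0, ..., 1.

Order the vertices as A < B < D < E. Listing each simplex with vertices in this order, K has dimension 1 with simplices:

  0-simplices (4): A, B, D, E
  1-simplices (4): AB, AD, BE, DE

so the chain groups are C_0 ≅ Z^4, C_1 ≅ Z^4.

∂_1: C_1 → C_0 sends each edge [p,q] (with p < q) to q − p.
The 4×4 boundary matrix has rank 3 and Smith normal form diag(1,1,1).

From H_k ≅ ker(∂_k) / im(∂_{k+1}) we obtain:

  H_0: rank C_0 − rank ∂_1 = 4 − 3 = 1, and the invariant factors of ∂_1 are all 1, so H_0 ≅ Z.
  H_1: rank ker ∂_1 − rank ∂_2 = (4 − 3) − 0 = 1, and there is no ∂_2, so H_1 ≅ Z.

H_0 ≅ Z,  H_1 ≅ Z.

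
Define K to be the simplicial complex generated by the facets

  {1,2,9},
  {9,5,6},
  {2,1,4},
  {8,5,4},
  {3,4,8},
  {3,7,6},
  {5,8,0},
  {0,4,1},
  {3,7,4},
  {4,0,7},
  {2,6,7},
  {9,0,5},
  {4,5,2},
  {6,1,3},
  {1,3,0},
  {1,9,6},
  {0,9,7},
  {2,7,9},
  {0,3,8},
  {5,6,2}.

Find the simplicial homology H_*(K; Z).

Fix the vertex order 0 < 1 < 2 < 3 < 4 < 5 < 6 < 7 < 8 < 9 and write every simplex with vertices in increasing order. Then dim K = 2 and the simplices of K are:

  0-simplices (10): [0], [1], [2], [3], [4], [5], [6], [7], [8], [9]
  1-simplices (30): (30 of them)
  2-simplices (20): (20 of them)

Hence C_0 ≅ Z^10, C_1 ≅ Z^30, C_2 ≅ Z^20.

∂_1: C_1 → C_0 sends each edge [p,q] (with p < q) to q − p. For instance
  ∂[4,8] = [8] − [4].
The 10×30 boundary matrix has rank 9 and Smith normal form diag(1,1,1,1,1,1,1,1,1).

Boundary ∂_2: C_2 → C_1 maps a triangle to the signed sum of its edges. For instance
  ∂[0,7,9] = [7,9] − [0,9] + [0,7],
  ∂[1,2,4] = [2,4] − [1,4] + [1,2].
The 30×20 boundary matrix has rank 20 and Smith normal form diag(1,1,1,1,1,1,1,1,1,1,1,1,1,1,1,1,1,1,1,2).

Now H_k = ker ∂_k / im ∂_{k+1}, so:

  H_0: rank C_0 − rank ∂_1 = 10 − 9 = 1, and the invariant factors of ∂_1 are all 1, so H_0 = Z.
  H_1: rank ker ∂_1 − rank ∂_2 = (30 − 9) − 20 = 1, and ∂_2 has invariant factor 2 > 1, so H_1 = Z × Z/2.
  H_2: rank ker ∂_2 − rank ∂_3 = (20 − 20) − 0 = 0, and there is no ∂_3, so H_2 = 0.

(K is a triangulation of the Klein bottle.)

H_0 ≅ Z,  H_1 ≅ Z × Z/2,  H_2 = 0.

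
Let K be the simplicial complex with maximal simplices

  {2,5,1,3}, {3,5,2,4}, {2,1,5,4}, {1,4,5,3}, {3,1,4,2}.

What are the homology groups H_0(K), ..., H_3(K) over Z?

H_0 = Z,  H_1 = 0,  H_2 = 0,  H_3 = Z.

Take the total order 1 < 2 < 3 < 4 < 5 on the vertex set. Then K (dimension 3) consists of the simplices:

  0-simplices (5): [1], [2], [3], [4], [5]
  1-simplices (10): [1,2], [1,3], [1,4], [1,5], [2,3], [2,4], [2,5], [3,4], [3,5], [4,5]
  2-simplices (10): [1,2,3], [1,2,4], [1,2,5], [1,3,4], [1,3,5], [1,4,5], [2,3,4], [2,3,5], [2,4,5], [3,4,5]
  3-simplices (5): [1,2,3,4], [1,2,3,5], [1,2,4,5], [1,3,4,5], [2,3,4,5]

Hence C_0 ≅ Z^5, C_1 ≅ Z^10, C_2 ≅ Z^10, C_3 ≅ Z^5.

∂_1: C_1 → C_0 sends each edge [p,q] (with p < q) to q − p.
The resulting 5×10 matrix has rank 4, and its Smith normal form has invariant factors (1,1,1,1).

The boundary map ∂_2: C_2 → C_1 maps a triangle to the signed sum of its edges. For instance
  ∂[2,3,4] = [3,4] − [2,4] + [2,3],
  ∂[1,4,5] = [4,5] − [1,5] + [1,4].
The 10×10 boundary matrix has rank 6 and Smith normal form diag(1,1,1,1,1,1).

∂_3: C_3 → C_2 sends each 3-simplex σ to the alternating sum Σ_i (−1)^i (σ with its i-th vertex removed). For instance
  ∂[1,2,3,4] = [2,3,4] − [1,3,4] + [1,2,4] − [1,2,3],
  ∂[1,2,3,5] = [2,3,5] − [1,3,5] + [1,2,5] − [1,2,3].
This gives a 10×5 integer matrix of rank 4; reducing to Smith normal form yields diagonal entries (1,1,1,1).

Now H_k = ker ∂_k / im ∂_{k+1}, so:

  H_0: rank C_0 − rank ∂_1 = 5 − 4 = 1, and the invariant factors of ∂_1 are all 1, so H_0 ≅ Z.
  H_1: rank ker ∂_1 − rank ∂_2 = (10 − 4) − 6 = 0, and the invariant factors of ∂_2 are all 1, so H_1 ≅ 0.
  H_2: rank ker ∂_2 − rank ∂_3 = (10 − 6) − 4 = 0, and the invariant factors of ∂_3 are all 1, so H_2 ≅ 0.
  H_3: rank ker ∂_3 − rank ∂_4 = (5 − 4) − 0 = 1, and there is no ∂_4, so H_3 ≅ Z.

(K is a triangulation of the 3-sphere S^3.)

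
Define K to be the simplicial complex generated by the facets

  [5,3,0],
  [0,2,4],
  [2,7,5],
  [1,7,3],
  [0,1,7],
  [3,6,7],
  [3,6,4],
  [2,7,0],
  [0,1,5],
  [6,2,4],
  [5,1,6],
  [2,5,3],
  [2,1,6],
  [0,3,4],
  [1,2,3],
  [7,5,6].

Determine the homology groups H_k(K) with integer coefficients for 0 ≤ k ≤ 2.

H_0 ≅ Z,  H_1 ≅ Z^2,  H_2 ≅ Z.

Order the vertices as 0 < 1 < 2 < 3 < 4 < 5 < 6 < 7. Listing each simplex with vertices in this order, K has dimension 2 with simplices:

  0-simplices (8): [0], [1], [2], [3], [4], [5], [6], [7]
  1-simplices (24): (24 of them)
  2-simplices (16): [0,1,5], [0,1,7], [0,2,4], [0,2,7], [0,3,4], [0,3,5], [1,2,3], [1,2,6], [1,3,7], [1,5,6], [2,3,5], [2,4,6], [2,5,7], [3,4,6], [3,6,7], [5,6,7]

Hence C_0 ≅ Z^8, C_1 ≅ Z^24, C_2 ≅ Z^16.

Boundary ∂_1: C_1 → C_0 maps an edge to its endpoints' difference, ∂[p,q] = q − p.
The 8×24 boundary matrix has rank 7 and Smith normal form diag(1,1,1,1,1,1,1).

Boundary ∂_2: C_2 → C_1 maps a triangle to the signed sum of its edges. For instance
  ∂[2,5,7] = [5,7] − [2,7] + [2,5],
  ∂[1,5,6] = [5,6] − [1,6] + [1,5].
This gives a 24×16 integer matrix of rank 15; reducing to Smith normal form yields diagonal entries (1,1,1,1,1,1,1,1,1,1,1,1,1,1,1).

Now H_k = ker ∂_k / im ∂_{k+1}, so:

  H_0: rank C_0 − rank ∂_1 = 8 − 7 = 1, and the invariant factors of ∂_1 are all 1, so H_0 ≅ Z.
  H_1: rank ker ∂_1 − rank ∂_2 = (24 − 7) − 15 = 2, and the invariant factors of ∂_2 are all 1, so H_1 ≅ Z^2.
  H_2: rank ker ∂_2 − rank ∂_3 = (16 − 15) − 0 = 1, and there is no ∂_3, so H_2 ≅ Z.

As a check, the Euler characteristic is 8 − 24 + 16 = 0, which agrees with 1 − 2 + 1 = 0.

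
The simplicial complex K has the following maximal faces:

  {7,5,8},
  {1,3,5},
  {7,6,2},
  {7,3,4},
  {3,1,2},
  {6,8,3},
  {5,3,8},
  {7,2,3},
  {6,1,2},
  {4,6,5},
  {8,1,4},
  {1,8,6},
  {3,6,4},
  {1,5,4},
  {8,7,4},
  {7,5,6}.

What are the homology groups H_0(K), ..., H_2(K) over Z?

Take the total order 1 < 2 < 3 < 4 < 5 < 6 < 7 < 8 on the vertex set. Then K (dimension 2) consists of the simplices:

  0-simplices (8): [1], [2], [3], [4], [5], [6], [7], [8]
  1-simplices (24): (24 of them)
  2-simplices (16): [1,2,3], [1,2,6], [1,3,5], [1,4,5], [1,4,8], [1,6,8], [2,3,7], [2,6,7], [3,4,6], [3,4,7], [3,5,8], [3,6,8], [4,5,6], [4,7,8], [5,6,7], [5,7,8]

giving chain groups C_0 ≅ Z^8, C_1 ≅ Z^24, C_2 ≅ Z^16.

∂_1: C_1 → C_0 is given by ∂[p,q] = [q] − [p]. For instance
  ∂[5,8] = [8] − [5].
As a 8×24 matrix over Z this has rank 7, with invariant factors (1,1,1,1,1,1,1).

Boundary ∂_2: C_2 → C_1 acts by ∂[p,q,r] = [q,r] − [p,r] + [p,q]. For instance
  ∂[1,2,6] = [2,6] − [1,6] + [1,2],
  ∂[5,7,8] = [7,8] − [5,8] + [5,7].
This gives a 24×16 integer matrix of rank 15; reducing to Smith normal form yields diagonal entries (1,1,1,1,1,1,1,1,1,1,1,1,1,1,1).

Reading off H_k = ker ∂_k / im ∂_{k+1}:

  H_0: rank C_0 − rank ∂_1 = 8 − 7 = 1, and the invariant factors of ∂_1 are all 1, so H_0 = Z.
  H_1: rank ker ∂_1 − rank ∂_2 = (24 − 7) − 15 = 2, and the invariant factors of ∂_2 are all 1, so H_1 = Z^2.
  H_2: rank ker ∂_2 − rank ∂_3 = (16 − 15) − 0 = 1, and there is no ∂_3, so H_2 = Z.

As a check, the Euler characteristic is 8 − 24 + 16 = 0, which agrees with 1 − 2 + 1 = 0.
(K is a triangulation of the torus T^2.)

H_0 = Z,  H_1 = Z^2,  H_2 = Z.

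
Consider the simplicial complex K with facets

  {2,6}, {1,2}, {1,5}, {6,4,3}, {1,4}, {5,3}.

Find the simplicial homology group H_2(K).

Take the total order 1 < 2 < 3 < 4 < 5 < 6 on the vertex set. Then K (dimension 2) consists of the simplices:

  0-simplices (6): [1], [2], [3], [4], [5], [6]
  1-simplices (8): [1,2], [1,4], [1,5], [2,6], [3,4], [3,5], [3,6], [4,6]
  2-simplices (1): [3,4,6]

so the chain groups are C_0 ≅ Z^6, C_1 ≅ Z^8, C_2 ≅ Z^1.

∂_1: C_1 → C_0 is given by ∂[p,q] = [q] − [p].
As a 6×8 matrix over Z this has rank 5, with invariant factors (1,1,1,1,1).

∂_2: C_2 → C_1 sends each 2-simplex [p,q,r] to [q,r] − [p,r] + [p,q]. For instance
  ∂[3,4,6] = [4,6] − [3,6] + [3,4].
This gives a 8×1 integer matrix of rank 1; reducing to Smith normal form yields diagonal entries (1).

Now H_k = ker ∂_k / im ∂_{k+1}, so:

  H_2: rank ker ∂_2 − rank ∂_3 = (1 − 1) − 0 = 0, and there is no ∂_3, so H_2 ≅ 0.

H_2 = 0.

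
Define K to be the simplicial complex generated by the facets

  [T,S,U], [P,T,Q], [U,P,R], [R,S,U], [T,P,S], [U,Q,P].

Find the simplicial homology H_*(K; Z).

Order the vertices as P < Q < R < S < T < U. Listing each simplex with vertices in this order, K has dimension 2 with simplices:

  0-simplices (6): P, Q, R, S, T, U
  1-simplices (12): PQ, PR, PS, PT, PU, QT, QU, RS, RU, ST, SU, TU
  2-simplices (6): PQT, PQU, PRU, PST, RSU, STU

so the chain groups are C_0 ≅ Z^6, C_1 ≅ Z^12, C_2 ≅ Z^6.

∂_1: C_1 → C_0 maps an edge to its endpoints' difference, ∂[p,q] = q − p.
This gives a 6×12 integer matrix of rank 5; reducing to Smith normal form yields diagonal entries (1,1,1,1,1).

The boundary map ∂_2: C_2 → C_1 sends each 2-simplex [p,q,r] to [q,r] − [p,r] + [p,q]. For instance
  ∂PQT = QT − PT + PQ,
  ∂PRU = RU − PU + PR.
The 12×6 boundary matrix has rank 6 and Smith normal form diag(1,1,1,1,1,1).

Now H_k = ker ∂_k / im ∂_{k+1}, so:

  H_0: rank C_0 − rank ∂_1 = 6 − 5 = 1, and the invariant factors of ∂_1 are all 1, so H_0 ≅ Z.
  H_1: rank ker ∂_1 − rank ∂_2 = (12 − 5) − 6 = 1, and the invariant factors of ∂_2 are all 1, so H_1 ≅ Z.
  H_2: rank ker ∂_2 − rank ∂_3 = (6 − 6) − 0 = 0, and there is no ∂_3, so H_2 ≅ 0.

H_0 ≅ Z,  H_1 ≅ Z,  H_2 = 0.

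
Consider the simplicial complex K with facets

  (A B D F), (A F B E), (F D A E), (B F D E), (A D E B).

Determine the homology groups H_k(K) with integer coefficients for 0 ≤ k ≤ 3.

H_0 ≅ Z,  H_1 = 0,  H_2 = 0,  H_3 ≅ Z.

K has 5 vertices, 10 edges, 10 triangles, 5 3-simplices.
rank ∂_0 = 0, rank ∂_1 = 4 ⇒ b_0 = 5 − 0 − 4 = 1; all invariant factors of ∂_1 are 1 so no torsion. So H_0 ≅ Z.
rank ∂_1 = 4, rank ∂_2 = 6 ⇒ b_1 = 10 − 4 − 6 = 0; all invariant factors of ∂_2 are 1 so no torsion. So H_1 ≅ 0.
rank ∂_2 = 6, rank ∂_3 = 4 ⇒ b_2 = 10 − 6 − 4 = 0; all invariant factors of ∂_3 are 1 so no torsion. So H_2 ≅ 0.
rank ∂_3 = 4, rank ∂_4 = 0 ⇒ b_3 = 5 − 4 − 0 = 1. So H_3 ≅ Z.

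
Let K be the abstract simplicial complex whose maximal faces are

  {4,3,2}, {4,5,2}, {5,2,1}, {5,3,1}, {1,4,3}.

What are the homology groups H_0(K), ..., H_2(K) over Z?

H_0 ≅ Z,  H_1 ≅ Z,  H_2 = 0.

Fix the vertex order 1 < 2 < 3 < 4 < 5 and write every simplex with vertices in increasing order. Then dim K = 2 and the simplices of K are:

  0-simplices (5): [1], [2], [3], [4], [5]
  1-simplices (10): [1,2], [1,3], [1,4], [1,5], [2,3], [2,4], [2,5], [3,4], [3,5], [4,5]
  2-simplices (5): [1,2,5], [1,3,4], [1,3,5], [2,3,4], [2,4,5]

Hence C_0 ≅ Z^5, C_1 ≅ Z^10, C_2 ≅ Z^5.

Boundary ∂_1: C_1 → C_0 sends each edge [p,q] (with p < q) to q − p. For instance
  ∂[1,4] = [4] − [1].
This gives a 5×10 integer matrix of rank 4; reducing to Smith normal form yields diagonal entries (1,1,1,1).

Boundary ∂_2: C_2 → C_1 sends each 2-simplex [p,q,r] to [q,r] − [p,r] + [p,q]. For instance
  ∂[2,4,5] = [4,5] − [2,5] + [2,4],
  ∂[2,3,4] = [3,4] − [2,4] + [2,3].
This gives a 10×5 integer matrix of rank 5; reducing to Smith normal form yields diagonal entries (1,1,1,1,1).

Computing H_k = (kernel of ∂_k) / (image of ∂_{k+1}):

  H_0: rank C_0 − rank ∂_1 = 5 − 4 = 1, and the invariant factors of ∂_1 are all 1, so H_0 = Z.
  H_1: rank ker ∂_1 − rank ∂_2 = (10 − 4) − 5 = 1, and the invariant factors of ∂_2 are all 1, so H_1 = Z.
  H_2: rank ker ∂_2 − rank ∂_3 = (5 − 5) − 0 = 0, and there is no ∂_3, so H_2 = 0.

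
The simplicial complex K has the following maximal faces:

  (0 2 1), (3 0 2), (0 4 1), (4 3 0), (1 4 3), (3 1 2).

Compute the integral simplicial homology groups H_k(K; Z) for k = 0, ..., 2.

H_0 ≅ Z,  H_1 = 0,  H_2 ≅ Z.

Take the total order 0 < 1 < 2 < 3 < 4 on the vertex set. Then K (dimension 2) consists of the simplices:

  0-simplices (5): [0], [1], [2], [3], [4]
  1-simplices (9): [0,1], [0,2], [0,3], [0,4], [1,2], [1,3], [1,4], [2,3], [3,4]
  2-simplices (6): [0,1,2], [0,1,4], [0,2,3], [0,3,4], [1,2,3], [1,3,4]

giving chain groups C_0 ≅ Z^5, C_1 ≅ Z^9, C_2 ≅ Z^6.

The boundary map ∂_1: C_1 → C_0 maps an edge to its endpoints' difference, ∂[p,q] = q − p. For instance
  ∂[0,2] = [2] − [0].
As a 5×9 matrix over Z this has rank 4, with invariant factors (1,1,1,1).

Boundary ∂_2: C_2 → C_1 maps a triangle to the signed sum of its edges. For instance
  ∂[1,2,3] = [2,3] − [1,3] + [1,2],
  ∂[0,1,2] = [1,2] − [0,2] + [0,1].
This gives a 9×6 integer matrix of rank 5; reducing to Smith normal form yields diagonal entries (1,1,1,1,1).

Reading off H_k = ker ∂_k / im ∂_{k+1}:

  H_0: rank C_0 − rank ∂_1 = 5 − 4 = 1, and the invariant factors of ∂_1 are all 1, so H_0 = Z.
  H_1: rank ker ∂_1 − rank ∂_2 = (9 − 4) − 5 = 0, and the invariant factors of ∂_2 are all 1, so H_1 = 0.
  H_2: rank ker ∂_2 − rank ∂_3 = (6 − 5) − 0 = 1, and there is no ∂_3, so H_2 = Z.

As a check, the Euler characteristic is 5 − 9 + 6 = 2, which agrees with 1 − 0 + 1 = 2.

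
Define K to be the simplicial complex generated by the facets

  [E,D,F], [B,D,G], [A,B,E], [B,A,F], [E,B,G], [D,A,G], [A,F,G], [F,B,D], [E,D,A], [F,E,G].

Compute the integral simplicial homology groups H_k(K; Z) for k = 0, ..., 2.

H_0 = Z,  H_1 = Z/2,  H_2 = 0.

K has 6 vertices, 15 edges, 10 triangles.
rank ∂_0 = 0, rank ∂_1 = 5 ⇒ b_0 = 6 − 0 − 5 = 1; all invariant factors of ∂_1 are 1 so no torsion. So H_0 ≅ Z.
rank ∂_1 = 5, rank ∂_2 = 10 ⇒ b_1 = 15 − 5 − 10 = 0; ∂_2 has invariant factor(s) [2] giving torsion. So H_1 ≅ Z/2.
rank ∂_2 = 10, rank ∂_3 = 0 ⇒ b_2 = 10 − 10 − 0 = 0. So H_2 ≅ 0.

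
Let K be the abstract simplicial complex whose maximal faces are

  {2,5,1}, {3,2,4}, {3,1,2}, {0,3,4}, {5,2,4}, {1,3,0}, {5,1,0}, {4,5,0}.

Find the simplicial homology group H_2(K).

H_2 ≅ Z.

Fix the vertex order 0 < 1 < 2 < 3 < 4 < 5 and write every simplex with vertices in increasing order. Then dim K = 2 and the simplices of K are:

  0-simplices (6): [0], [1], [2], [3], [4], [5]
  1-simplices (12): [0,1], [0,3], [0,4], [0,5], [1,2], [1,3], [1,5], [2,3], [2,4], [2,5], [3,4], [4,5]
  2-simplices (8): [0,1,3], [0,1,5], [0,3,4], [0,4,5], [1,2,3], [1,2,5], [2,3,4], [2,4,5]

so the chain groups are C_0 ≅ Z^6, C_1 ≅ Z^12, C_2 ≅ Z^8.

Boundary ∂_1: C_1 → C_0 maps an edge to its endpoints' difference, ∂[p,q] = q − p.
As a 6×12 matrix over Z this has rank 5, with invariant factors (1,1,1,1,1).

Boundary ∂_2: C_2 → C_1 maps a triangle to the signed sum of its edges. For instance
  ∂[1,2,5] = [2,5] − [1,5] + [1,2],
  ∂[2,4,5] = [4,5] − [2,5] + [2,4].
The resulting 12×8 matrix has rank 7, and its Smith normal form has invariant factors (1,1,1,1,1,1,1).

From H_k ≅ ker(∂_k) / im(∂_{k+1}) we obtain:

  H_2: rank ker ∂_2 − rank ∂_3 = (8 − 7) − 0 = 1, and there is no ∂_3, so H_2 = Z.

(K is a triangulation of the 2-sphere S^2.)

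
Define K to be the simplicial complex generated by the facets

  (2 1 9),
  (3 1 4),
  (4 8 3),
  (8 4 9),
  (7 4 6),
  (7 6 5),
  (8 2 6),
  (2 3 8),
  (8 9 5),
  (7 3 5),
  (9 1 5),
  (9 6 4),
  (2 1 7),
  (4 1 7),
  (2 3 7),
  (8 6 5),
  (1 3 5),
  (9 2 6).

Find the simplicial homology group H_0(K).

H_0 = Z.

Fix the vertex order 1 < 2 < 3 < 4 < 5 < 6 < 7 < 8 < 9 and write every simplex with vertices in increasing order. Then dim K = 2 and the simplices of K are:

  0-simplices (9): [1], [2], [3], [4], [5], [6], [7], [8], [9]
  1-simplices (27): (27 of them)
  2-simplices (18): [1,2,7], [1,2,9], [1,3,4], [1,3,5], [1,4,7], [1,5,9], [2,3,7], [2,3,8], [2,6,8], [2,6,9], [3,4,8], [3,5,7], [4,6,7], [4,6,9], [4,8,9], [5,6,7], [5,6,8], [5,8,9]

Hence C_0 ≅ Z^9, C_1 ≅ Z^27, C_2 ≅ Z^18.

∂_1: C_1 → C_0 sends each edge [p,q] (with p < q) to q − p. For instance
  ∂[2,8] = [8] − [2].
This gives a 9×27 integer matrix of rank 8; reducing to Smith normal form yields diagonal entries (1,1,1,1,1,1,1,1).

The boundary map ∂_2: C_2 → C_1 sends each 2-simplex [p,q,r] to [q,r] − [p,r] + [p,q]. For instance
  ∂[2,6,8] = [6,8] − [2,8] + [2,6],
  ∂[4,6,7] = [6,7] − [4,7] + [4,6].
This gives a 27×18 integer matrix of rank 18; reducing to Smith normal form yields diagonal entries (1,1,1,1,1,1,1,1,1,1,1,1,1,1,1,1,1,2).

Now H_k = ker ∂_k / im ∂_{k+1}, so:

  H_0: rank C_0 − rank ∂_1 = 9 − 8 = 1, and the invariant factors of ∂_1 are all 1, so H_0 = Z.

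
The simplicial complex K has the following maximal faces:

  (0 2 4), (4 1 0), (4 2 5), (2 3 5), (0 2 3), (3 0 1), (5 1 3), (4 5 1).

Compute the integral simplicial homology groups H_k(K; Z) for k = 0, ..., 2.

H_0 ≅ Z,  H_1 = 0,  H_2 ≅ Z.

Fix the vertex order 0 < 1 < 2 < 3 < 4 < 5 and write every simplex with vertices in increasing order. Then dim K = 2 and the simplices of K are:

  0-simplices (6): [0], [1], [2], [3], [4], [5]
  1-simplices (12): [0,1], [0,2], [0,3], [0,4], [1,3], [1,4], [1,5], [2,3], [2,4], [2,5], [3,5], [4,5]
  2-simplices (8): [0,1,3], [0,1,4], [0,2,3], [0,2,4], [1,3,5], [1,4,5], [2,3,5], [2,4,5]

so the chain groups are C_0 ≅ Z^6, C_1 ≅ Z^12, C_2 ≅ Z^8.

∂_1: C_1 → C_0 maps an edge to its endpoints' difference, ∂[p,q] = q − p.
The resulting 6×12 matrix has rank 5, and its Smith normal form has invariant factors (1,1,1,1,1).

∂_2: C_2 → C_1 sends each 2-simplex [p,q,r] to [q,r] − [p,r] + [p,q]. For instance
  ∂[0,1,3] = [1,3] − [0,3] + [0,1],
  ∂[2,3,5] = [3,5] − [2,5] + [2,3].
As a 12×8 matrix over Z this has rank 7, with invariant factors (1,1,1,1,1,1,1).

From H_k ≅ ker(∂_k) / im(∂_{k+1}) we obtain:

  H_0: rank C_0 − rank ∂_1 = 6 − 5 = 1, and the invariant factors of ∂_1 are all 1, so H_0 ≅ Z.
  H_1: rank ker ∂_1 − rank ∂_2 = (12 − 5) − 7 = 0, and the invariant factors of ∂_2 are all 1, so H_1 ≅ 0.
  H_2: rank ker ∂_2 − rank ∂_3 = (8 − 7) − 0 = 1, and there is no ∂_3, so H_2 ≅ Z.

(K is a triangulation of the 2-sphere S^2.)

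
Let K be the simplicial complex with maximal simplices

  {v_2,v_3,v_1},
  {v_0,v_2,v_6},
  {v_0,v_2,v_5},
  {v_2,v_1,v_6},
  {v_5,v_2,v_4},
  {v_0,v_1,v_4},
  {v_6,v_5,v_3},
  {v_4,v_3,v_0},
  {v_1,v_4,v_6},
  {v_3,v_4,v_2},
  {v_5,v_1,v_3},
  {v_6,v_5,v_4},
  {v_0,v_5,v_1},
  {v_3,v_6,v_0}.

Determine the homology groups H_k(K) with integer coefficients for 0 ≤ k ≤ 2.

Fix the vertex order v_0 < v_1 < v_2 < v_3 < v_4 < v_5 < v_6 and write every simplex with vertices in increasing order. Then dim K = 2 and the simplices of K are:

  0-simplices (7): [v_0], [v_1], [v_2], [v_3], [v_4], [v_5], [v_6]
  1-simplices (21): (21 of them)
  2-simplices (14): (14 of them)

so the chain groups are C_0 ≅ Z^7, C_1 ≅ Z^21, C_2 ≅ Z^14.

The boundary map ∂_1: C_1 → C_0 sends each edge [p,q] (with p < q) to q − p. For instance
  ∂[v_0,v_5] = [v_5] − [v_0].
This gives a 7×21 integer matrix of rank 6; reducing to Smith normal form yields diagonal entries (1,1,1,1,1,1).

The boundary map ∂_2: C_2 → C_1 maps a triangle to the signed sum of its edges. For instance
  ∂[v_1,v_2,v_6] = [v_2,v_6] − [v_1,v_6] + [v_1,v_2],
  ∂[v_1,v_4,v_6] = [v_4,v_6] − [v_1,v_6] + [v_1,v_4].
The resulting 21×14 matrix has rank 13, and its Smith normal form has invariant factors (1,1,1,1,1,1,1,1,1,1,1,1,1).

Reading off H_k = ker ∂_k / im ∂_{k+1}:

  H_0: rank C_0 − rank ∂_1 = 7 − 6 = 1, and the invariant factors of ∂_1 are all 1, so H_0 = Z.
  H_1: rank ker ∂_1 − rank ∂_2 = (21 − 6) − 13 = 2, and the invariant factors of ∂_2 are all 1, so H_1 = Z^2.
  H_2: rank ker ∂_2 − rank ∂_3 = (14 − 13) − 0 = 1, and there is no ∂_3, so H_2 = Z.

H_0 ≅ Z,  H_1 ≅ Z^2,  H_2 ≅ Z.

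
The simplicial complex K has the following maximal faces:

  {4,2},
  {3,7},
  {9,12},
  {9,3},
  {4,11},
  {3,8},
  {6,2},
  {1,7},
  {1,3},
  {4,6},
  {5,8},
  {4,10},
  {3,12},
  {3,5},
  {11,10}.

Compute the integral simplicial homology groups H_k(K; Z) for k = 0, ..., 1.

Fix the vertex order 1 < 2 < 3 < 4 < 5 < 6 < 7 < 8 < 9 < 10 < 11 < 12 and write every simplex with vertices in increasing order. Then dim K = 1 and the simplices of K are:

  0-simplices (12): [1], [2], [3], [4], [5], [6], [7], [8], [9], [10], [11], [12]
  1-simplices (15): [1,3], [1,7], [2,4], [2,6], [3,5], [3,7], [3,8], [3,9], [3,12], [4,6], [4,10], [4,11], [5,8], [9,12], [10,11]

giving chain groups C_0 ≅ Z^12, C_1 ≅ Z^15.

Boundary ∂_1: C_1 → C_0 sends each edge [p,q] (with p < q) to q − p. For instance
  ∂[4,11] = [11] − [4].
The resulting 12×15 matrix has rank 10, and its Smith normal form has invariant factors (1,1,1,1,1,1,1,1,1,1).

From H_k ≅ ker(∂_k) / im(∂_{k+1}) we obtain:

  H_0: rank C_0 − rank ∂_1 = 12 − 10 = 2, and the invariant factors of ∂_1 are all 1, so H_0 = Z^2.
  H_1: rank ker ∂_1 − rank ∂_2 = (15 − 10) − 0 = 5, and there is no ∂_2, so H_1 = Z^5.

As a check, the Euler characteristic is 12 − 15 = -3, which agrees with 2 − 5 = -3.
(K is a triangulation of the disjoint union of a wedge of 3 circles and a wedge of 2 circles.)

H_0 = Z^2,  H_1 = Z^5.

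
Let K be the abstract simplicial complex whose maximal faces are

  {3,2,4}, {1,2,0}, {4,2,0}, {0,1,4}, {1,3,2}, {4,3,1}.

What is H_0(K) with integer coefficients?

H_0 = Z.

K has 5 vertices, 9 edges, 6 triangles.
rank ∂_0 = 0, rank ∂_1 = 4 ⇒ b_0 = 5 − 0 − 4 = 1; all invariant factors of ∂_1 are 1 so no torsion. So H_0 = Z.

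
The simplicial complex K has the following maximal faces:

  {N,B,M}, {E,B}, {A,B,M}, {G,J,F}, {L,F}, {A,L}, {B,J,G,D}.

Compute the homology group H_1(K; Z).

Order the vertices as A < B < D < E < F < G < J < L < M < N. Listing each simplex with vertices in this order, K has dimension 3 with simplices:

  0-simplices (10): A, B, D, E, F, G, J, L, M, N
  1-simplices (16): AB, AL, AM, BD, BE, BG, BJ, BM, BN, DG, DJ, FG, FJ, FL, GJ, MN
  2-simplices (7): ABM, BDG, BDJ, BGJ, BMN, DGJ, FGJ
  3-simplices (1): BDGJ

giving chain groups C_0 ≅ Z^10, C_1 ≅ Z^16, C_2 ≅ Z^7, C_3 ≅ Z^1.

∂_1: C_1 → C_0 is given by ∂[p,q] = [q] − [p]. For instance
  ∂FL = L − F.
As a 10×16 matrix over Z this has rank 9, with invariant factors (1,1,1,1,1,1,1,1,1).

Boundary ∂_2: C_2 → C_1 sends each 2-simplex [p,q,r] to [q,r] − [p,r] + [p,q]. For instance
  ∂FGJ = GJ − FJ + FG,
  ∂BDJ = DJ − BJ + BD.
As a 16×7 matrix over Z this has rank 6, with invariant factors (1,1,1,1,1,1).

The boundary map ∂_3: C_3 → C_2 sends each 3-simplex σ to the alternating sum Σ_i (−1)^i (σ with its i-th vertex removed). For instance
  ∂BDGJ = DGJ − BGJ + BDJ − BDG.
As a 7×1 matrix over Z this has rank 1, with invariant factors (1).

Computing H_k = (kernel of ∂_k) / (image of ∂_{k+1}):

  H_1: rank ker ∂_1 − rank ∂_2 = (16 − 9) − 6 = 1, and the invariant factors of ∂_2 are all 1, so H_1 ≅ Z.

H_1 ≅ Z.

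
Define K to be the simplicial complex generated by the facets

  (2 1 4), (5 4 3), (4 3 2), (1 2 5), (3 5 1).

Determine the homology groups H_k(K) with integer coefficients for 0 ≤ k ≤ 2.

H_0 = Z,  H_1 = Z,  H_2 = 0.

Order the vertices as 1 < 2 < 3 < 4 < 5. Listing each simplex with vertices in this order, K has dimension 2 with simplices:

  0-simplices (5): [1], [2], [3], [4], [5]
  1-simplices (10): [1,2], [1,3], [1,4], [1,5], [2,3], [2,4], [2,5], [3,4], [3,5], [4,5]
  2-simplices (5): [1,2,4], [1,2,5], [1,3,5], [2,3,4], [3,4,5]

so the chain groups are C_0 ≅ Z^5, C_1 ≅ Z^10, C_2 ≅ Z^5.

Boundary ∂_1: C_1 → C_0 sends each edge [p,q] (with p < q) to q − p. For instance
  ∂[3,5] = [5] − [3].
This gives a 5×10 integer matrix of rank 4; reducing to Smith normal form yields diagonal entries (1,1,1,1).

The boundary map ∂_2: C_2 → C_1 acts by ∂[p,q,r] = [q,r] − [p,r] + [p,q]. For instance
  ∂[3,4,5] = [4,5] − [3,5] + [3,4],
  ∂[1,2,5] = [2,5] − [1,5] + [1,2].
The resulting 10×5 matrix has rank 5, and its Smith normal form has invariant factors (1,1,1,1,1).

Now H_k = ker ∂_k / im ∂_{k+1}, so:

  H_0: rank C_0 − rank ∂_1 = 5 − 4 = 1, and the invariant factors of ∂_1 are all 1, so H_0 ≅ Z.
  H_1: rank ker ∂_1 − rank ∂_2 = (10 − 4) − 5 = 1, and the invariant factors of ∂_2 are all 1, so H_1 ≅ Z.
  H_2: rank ker ∂_2 − rank ∂_3 = (5 − 5) − 0 = 0, and there is no ∂_3, so H_2 ≅ 0.

As a check, the Euler characteristic is 5 − 10 + 5 = 0, which agrees with 1 − 1 + 0 = 0.
(K is a triangulation of the Möbius band.)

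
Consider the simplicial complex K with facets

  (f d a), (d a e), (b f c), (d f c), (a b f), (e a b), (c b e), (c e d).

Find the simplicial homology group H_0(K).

H_0 ≅ Z.

We work with the vertex ordering a < b < c < d < e < f. The simplices of K, each written with vertices in increasing order, are:

  0-simplices (6): a, b, c, d, e, f
  1-simplices (12): ab, ad, ae, af, bc, be, bf, cd, ce, cf, de, df
  2-simplices (8): abe, abf, ade, adf, bce, bcf, cde, cdf

so the chain groups are C_0 ≅ Z^6, C_1 ≅ Z^12, C_2 ≅ Z^8.

∂_1: C_1 → C_0 maps an edge to its endpoints' difference, ∂[p,q] = q − p. For instance
  ∂df = f − d.
The 6×12 boundary matrix has rank 5 and Smith normal form diag(1,1,1,1,1).

The boundary map ∂_2: C_2 → C_1 sends each 2-simplex [p,q,r] to [q,r] − [p,r] + [p,q]. For instance
  ∂bcf = cf − bf + bc,
  ∂ade = de − ae + ad.
As a 12×8 matrix over Z this has rank 7, with invariant factors (1,1,1,1,1,1,1).

Now H_k = ker ∂_k / im ∂_{k+1}, so:

  H_0: rank C_0 − rank ∂_1 = 6 − 5 = 1, and the invariant factors of ∂_1 are all 1, so H_0 ≅ Z.

(K is a triangulation of the 2-sphere S^2.)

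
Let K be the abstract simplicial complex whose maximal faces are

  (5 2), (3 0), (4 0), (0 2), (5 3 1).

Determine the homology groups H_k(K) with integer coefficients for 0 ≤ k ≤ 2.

H_0 ≅ Z,  H_1 ≅ Z,  H_2 = 0.

Fix the vertex order 0 < 1 < 2 < 3 < 4 < 5 and write every simplex with vertices in increasing order. Then dim K = 2 and the simplices of K are:

  0-simplices (6): [0], [1], [2], [3], [4], [5]
  1-simplices (7): [0,2], [0,3], [0,4], [1,3], [1,5], [2,5], [3,5]
  2-simplices (1): [1,3,5]

giving chain groups C_0 ≅ Z^6, C_1 ≅ Z^7, C_2 ≅ Z^1.

Boundary ∂_1: C_1 → C_0 is given by ∂[p,q] = [q] − [p].
As a 6×7 matrix over Z this has rank 5, with invariant factors (1,1,1,1,1).

The boundary map ∂_2: C_2 → C_1 maps a triangle to the signed sum of its edges. For instance
  ∂[1,3,5] = [3,5] − [1,5] + [1,3].
As a 7×1 matrix over Z this has rank 1, with invariant factors (1).

From H_k ≅ ker(∂_k) / im(∂_{k+1}) we obtain:

  H_0: rank C_0 − rank ∂_1 = 6 − 5 = 1, and the invariant factors of ∂_1 are all 1, so H_0 = Z.
  H_1: rank ker ∂_1 − rank ∂_2 = (7 − 5) − 1 = 1, and the invariant factors of ∂_2 are all 1, so H_1 = Z.
  H_2: rank ker ∂_2 − rank ∂_3 = (1 − 1) − 0 = 0, and there is no ∂_3, so H_2 = 0.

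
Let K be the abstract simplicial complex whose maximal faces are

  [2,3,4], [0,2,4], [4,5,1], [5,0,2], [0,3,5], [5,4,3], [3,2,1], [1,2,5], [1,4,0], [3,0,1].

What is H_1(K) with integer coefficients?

We work with the vertex ordering 0 < 1 < 2 < 3 < 4 < 5. The simplices of K, each written with vertices in increasing order, are:

  0-simplices (6): [0], [1], [2], [3], [4], [5]
  1-simplices (15): [0,1], [0,2], [0,3], [0,4], [0,5], [1,2], [1,3], [1,4], [1,5], [2,3], [2,4], [2,5], [3,4], [3,5], [4,5]
  2-simplices (10): [0,1,3], [0,1,4], [0,2,4], [0,2,5], [0,3,5], [1,2,3], [1,2,5], [1,4,5], [2,3,4], [3,4,5]

so the chain groups are C_0 ≅ Z^6, C_1 ≅ Z^15, C_2 ≅ Z^10.

∂_1: C_1 → C_0 is given by ∂[p,q] = [q] − [p].
The resulting 6×15 matrix has rank 5, and its Smith normal form has invariant factors (1,1,1,1,1).

The boundary map ∂_2: C_2 → C_1 sends each 2-simplex [p,q,r] to [q,r] − [p,r] + [p,q]. For instance
  ∂[0,1,3] = [1,3] − [0,3] + [0,1],
  ∂[0,2,5] = [2,5] − [0,5] + [0,2].
As a 15×10 matrix over Z this has rank 10, with invariant factors (1,1,1,1,1,1,1,1,1,2).

From H_k ≅ ker(∂_k) / im(∂_{k+1}) we obtain:

  H_1: rank ker ∂_1 − rank ∂_2 = (15 − 5) − 10 = 0, and ∂_2 has invariant factor 2 > 1, so H_1 ≅ Z/2.

H_1 ≅ Z/2.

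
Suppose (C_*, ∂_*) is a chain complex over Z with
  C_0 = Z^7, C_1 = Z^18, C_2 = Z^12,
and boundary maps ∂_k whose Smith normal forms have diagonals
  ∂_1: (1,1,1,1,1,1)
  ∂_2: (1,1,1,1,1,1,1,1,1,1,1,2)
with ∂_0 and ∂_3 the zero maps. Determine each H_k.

H_0 ≅ Z,  H_1 ≅ Z_2,  H_2 = 0.

H_0: b_0 = 7 − 0 − 6 = 1; torsion from ∂_1 factors > 1: none. So H_0 ≅ Z.
H_1: b_1 = 18 − 6 − 12 = 0; torsion from ∂_2 factors > 1: [2]. So H_1 ≅ Z_2.
H_2: b_2 = 12 − 12 − 0 = 0; torsion from ∂_3 factors > 1: none. So H_2 ≅ 0.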